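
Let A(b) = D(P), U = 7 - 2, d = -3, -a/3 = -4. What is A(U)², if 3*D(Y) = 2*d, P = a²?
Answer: 4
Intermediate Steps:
a = 12 (a = -3*(-4) = 12)
P = 144 (P = 12² = 144)
U = 5
D(Y) = -2 (D(Y) = (2*(-3))/3 = (⅓)*(-6) = -2)
A(b) = -2
A(U)² = (-2)² = 4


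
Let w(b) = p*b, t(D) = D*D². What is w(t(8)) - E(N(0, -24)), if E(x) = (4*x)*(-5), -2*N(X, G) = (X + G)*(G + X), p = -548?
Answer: -286336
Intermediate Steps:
t(D) = D³
w(b) = -548*b
N(X, G) = -(G + X)²/2 (N(X, G) = -(X + G)*(G + X)/2 = -(G + X)*(G + X)/2 = -(G + X)²/2)
E(x) = -20*x
w(t(8)) - E(N(0, -24)) = -548*8³ - (-20)*(-(-24 + 0)²/2) = -548*512 - (-20)*(-½*(-24)²) = -280576 - (-20)*(-½*576) = -280576 - (-20)*(-288) = -280576 - 1*5760 = -280576 - 5760 = -286336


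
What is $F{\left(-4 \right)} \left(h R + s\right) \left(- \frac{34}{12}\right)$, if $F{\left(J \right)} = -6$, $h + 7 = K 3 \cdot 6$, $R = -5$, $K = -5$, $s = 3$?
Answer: $8296$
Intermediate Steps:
$h = -97$ ($h = -7 + \left(-5\right) 3 \cdot 6 = -7 - 90 = -97$)
$F{\left(-4 \right)} \left(h R + s\right) \left(- \frac{34}{12}\right) = - 6 \left(\left(-97\right) \left(-5\right) + 3\right) \left(- \frac{34}{12}\right) = - 6 \left(485 + 3\right) \left(\left(-34\right) \frac{1}{12}\right) = \left(-6\right) 488 \left(- \frac{17}{6}\right) = \left(-2928\right) \left(- \frac{17}{6}\right) = 8296$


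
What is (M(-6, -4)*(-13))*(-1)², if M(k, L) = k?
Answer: 78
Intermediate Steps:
(M(-6, -4)*(-13))*(-1)² = -6*(-13)*(-1)² = 78*1 = 78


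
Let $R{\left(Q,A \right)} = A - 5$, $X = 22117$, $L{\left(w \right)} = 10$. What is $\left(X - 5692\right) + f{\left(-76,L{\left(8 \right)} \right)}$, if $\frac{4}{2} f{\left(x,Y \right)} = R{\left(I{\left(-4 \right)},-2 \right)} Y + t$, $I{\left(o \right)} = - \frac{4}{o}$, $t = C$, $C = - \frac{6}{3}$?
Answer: $16389$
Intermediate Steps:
$C = -2$ ($C = \left(-6\right) \frac{1}{3} = -2$)
$t = -2$
$R{\left(Q,A \right)} = -5 + A$ ($R{\left(Q,A \right)} = A - 5 = -5 + A$)
$f{\left(x,Y \right)} = -1 - \frac{7 Y}{2}$ ($f{\left(x,Y \right)} = \frac{\left(-5 - 2\right) Y - 2}{2} = \frac{- 7 Y - 2}{2} = \frac{-2 - 7 Y}{2} = -1 - \frac{7 Y}{2}$)
$\left(X - 5692\right) + f{\left(-76,L{\left(8 \right)} \right)} = \left(22117 - 5692\right) - 36 = 16425 - 36 = 16389$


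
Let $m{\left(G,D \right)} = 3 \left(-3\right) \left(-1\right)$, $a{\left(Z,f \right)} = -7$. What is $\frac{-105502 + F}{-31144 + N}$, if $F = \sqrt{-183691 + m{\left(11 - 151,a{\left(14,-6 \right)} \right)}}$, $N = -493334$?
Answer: $\frac{52751}{262239} - \frac{i \sqrt{183682}}{524478} \approx 0.20116 - 0.00081716 i$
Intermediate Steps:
$m{\left(G,D \right)} = 9$ ($m{\left(G,D \right)} = \left(-9\right) \left(-1\right) = 9$)
$F = i \sqrt{183682}$ ($F = \sqrt{-183691 + 9} = \sqrt{-183682} = i \sqrt{183682} \approx 428.58 i$)
$\frac{-105502 + F}{-31144 + N} = \frac{-105502 + i \sqrt{183682}}{-31144 - 493334} = \frac{-105502 + i \sqrt{183682}}{-524478} = \left(-105502 + i \sqrt{183682}\right) \left(- \frac{1}{524478}\right) = \frac{52751}{262239} - \frac{i \sqrt{183682}}{524478}$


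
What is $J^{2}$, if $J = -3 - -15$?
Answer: $144$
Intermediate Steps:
$J = 12$ ($J = -3 + 15 = 12$)
$J^{2} = 12^{2} = 144$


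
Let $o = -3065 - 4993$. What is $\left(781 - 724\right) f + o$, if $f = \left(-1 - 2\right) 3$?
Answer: $-8571$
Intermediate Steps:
$f = -9$ ($f = \left(-3\right) 3 = -9$)
$o = -8058$
$\left(781 - 724\right) f + o = \left(781 - 724\right) \left(-9\right) - 8058 = 57 \left(-9\right) - 8058 = -513 - 8058 = -8571$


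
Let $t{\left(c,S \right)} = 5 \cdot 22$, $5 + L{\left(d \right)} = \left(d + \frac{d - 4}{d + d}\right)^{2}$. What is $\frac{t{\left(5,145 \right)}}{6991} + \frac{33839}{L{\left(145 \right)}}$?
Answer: $\frac{20091169158810}{12441602927171} \approx 1.6148$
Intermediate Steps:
$L{\left(d \right)} = -5 + \left(d + \frac{-4 + d}{2 d}\right)^{2}$ ($L{\left(d \right)} = -5 + \left(d + \frac{d - 4}{d + d}\right)^{2} = -5 + \left(d + \frac{-4 + d}{2 d}\right)^{2}$)
$t{\left(c,S \right)} = 110$
$\frac{t{\left(5,145 \right)}}{6991} + \frac{33839}{L{\left(145 \right)}} = \frac{110}{6991} + \frac{33839}{-5 + \frac{\left(-4 + 145 + 2 \cdot 145^{2}\right)^{2}}{4 \cdot 21025}} = 110 \cdot \frac{1}{6991} + \frac{33839}{-5 + \frac{1}{4} \cdot \frac{1}{21025} \left(-4 + 145 + 2 \cdot 21025\right)^{2}} = \frac{110}{6991} + \frac{33839}{-5 + \frac{1}{4} \cdot \frac{1}{21025} \left(-4 + 145 + 42050\right)^{2}} = \frac{110}{6991} + \frac{33839}{-5 + \frac{1}{4} \cdot \frac{1}{21025} \cdot 42191^{2}} = \frac{110}{6991} + \frac{33839}{-5 + \frac{1}{4} \cdot \frac{1}{21025} \cdot 1780080481} = \frac{110}{6991} + \frac{33839}{-5 + \frac{1780080481}{84100}} = \frac{110}{6991} + \frac{33839}{\frac{1779659981}{84100}} = \frac{110}{6991} + 33839 \cdot \frac{84100}{1779659981} = \frac{110}{6991} + \frac{2845859900}{1779659981} = \frac{20091169158810}{12441602927171}$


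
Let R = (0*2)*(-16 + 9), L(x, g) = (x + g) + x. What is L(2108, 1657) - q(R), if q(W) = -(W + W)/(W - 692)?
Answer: 5873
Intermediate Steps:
L(x, g) = g + 2*x (L(x, g) = (g + x) + x = g + 2*x)
R = 0 (R = 0*(-7) = 0)
q(W) = -2*W/(-692 + W)
L(2108, 1657) - q(R) = (1657 + 2*2108) - (-2)*0/(-692 + 0) = (1657 + 4216) - (-2)*0/(-692) = 5873 - (-2)*0*(-1)/692 = 5873 - 1*0 = 5873 + 0 = 5873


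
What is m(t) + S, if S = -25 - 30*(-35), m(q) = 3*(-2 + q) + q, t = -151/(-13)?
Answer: 13851/13 ≈ 1065.5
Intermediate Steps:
t = 151/13 (t = -151*(-1/13) = 151/13 ≈ 11.615)
m(q) = -6 + 4*q (m(q) = (-6 + 3*q) + q = -6 + 4*q)
S = 1025 (S = -25 + 1050 = 1025)
m(t) + S = (-6 + 4*(151/13)) + 1025 = (-6 + 604/13) + 1025 = 526/13 + 1025 = 13851/13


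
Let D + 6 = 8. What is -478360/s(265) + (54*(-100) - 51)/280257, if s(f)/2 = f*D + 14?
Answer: -5586236217/12704984 ≈ -439.69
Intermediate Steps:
D = 2 (D = -6 + 8 = 2)
s(f) = 28 + 4*f (s(f) = 2*(f*2 + 14) = 2*(2*f + 14) = 2*(14 + 2*f) = 28 + 4*f)
-478360/s(265) + (54*(-100) - 51)/280257 = -478360/(28 + 4*265) + (54*(-100) - 51)/280257 = -478360/(28 + 1060) + (-5400 - 51)*(1/280257) = -478360/1088 - 5451*1/280257 = -478360*1/1088 - 1817/93419 = -59795/136 - 1817/93419 = -5586236217/12704984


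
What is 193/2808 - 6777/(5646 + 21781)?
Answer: -13736405/77015016 ≈ -0.17836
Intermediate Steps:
193/2808 - 6777/(5646 + 21781) = 193*(1/2808) - 6777/27427 = 193/2808 - 6777*1/27427 = 193/2808 - 6777/27427 = -13736405/77015016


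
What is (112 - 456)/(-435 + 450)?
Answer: -344/15 ≈ -22.933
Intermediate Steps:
(112 - 456)/(-435 + 450) = -344/15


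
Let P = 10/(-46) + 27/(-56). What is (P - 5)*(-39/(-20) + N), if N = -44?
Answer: 6173781/25760 ≈ 239.67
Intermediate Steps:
P = -901/1288 (P = 10*(-1/46) + 27*(-1/56) = -5/23 - 27/56 = -901/1288 ≈ -0.69953)
(P - 5)*(-39/(-20) + N) = (-901/1288 - 5)*(-39/(-20) - 44) = -7341*(-39*(-1/20) - 44)/1288 = -7341*(39/20 - 44)/1288 = -7341/1288*(-841/20) = 6173781/25760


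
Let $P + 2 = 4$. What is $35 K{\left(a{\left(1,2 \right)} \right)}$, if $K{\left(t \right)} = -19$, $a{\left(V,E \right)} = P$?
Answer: $-665$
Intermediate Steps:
$P = 2$ ($P = -2 + 4 = 2$)
$a{\left(V,E \right)} = 2$
$35 K{\left(a{\left(1,2 \right)} \right)} = 35 \left(-19\right) = -665$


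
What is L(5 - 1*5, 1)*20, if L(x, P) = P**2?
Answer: 20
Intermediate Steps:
L(5 - 1*5, 1)*20 = 1**2*20 = 1*20 = 20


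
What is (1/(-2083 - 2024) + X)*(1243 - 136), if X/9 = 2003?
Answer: 27319611672/1369 ≈ 1.9956e+7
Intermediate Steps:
X = 18027 (X = 9*2003 = 18027)
(1/(-2083 - 2024) + X)*(1243 - 136) = (1/(-2083 - 2024) + 18027)*(1243 - 136) = (1/(-4107) + 18027)*1107 = (-1/4107 + 18027)*1107 = (74036888/4107)*1107 = 27319611672/1369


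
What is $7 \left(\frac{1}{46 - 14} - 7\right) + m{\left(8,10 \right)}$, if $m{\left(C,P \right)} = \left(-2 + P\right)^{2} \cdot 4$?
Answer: $\frac{6631}{32} \approx 207.22$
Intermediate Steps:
$m{\left(C,P \right)} = 4 \left(-2 + P\right)^{2}$
$7 \left(\frac{1}{46 - 14} - 7\right) + m{\left(8,10 \right)} = 7 \left(\frac{1}{46 - 14} - 7\right) + 4 \left(-2 + 10\right)^{2} = 7 \left(\frac{1}{32} - 7\right) + 4 \cdot 8^{2} = 7 \left(\frac{1}{32} - 7\right) + 4 \cdot 64 = 7 \left(- \frac{223}{32}\right) + 256 = - \frac{1561}{32} + 256 = \frac{6631}{32}$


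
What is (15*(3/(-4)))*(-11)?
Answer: 495/4 ≈ 123.75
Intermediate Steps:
(15*(3/(-4)))*(-11) = (15*(3*(-¼)))*(-11) = (15*(-¾))*(-11) = -45/4*(-11) = 495/4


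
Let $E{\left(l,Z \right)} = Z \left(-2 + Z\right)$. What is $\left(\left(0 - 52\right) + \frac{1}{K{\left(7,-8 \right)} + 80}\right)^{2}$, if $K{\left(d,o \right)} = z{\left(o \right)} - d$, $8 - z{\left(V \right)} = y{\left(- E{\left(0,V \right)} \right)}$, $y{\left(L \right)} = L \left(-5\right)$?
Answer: $\frac{275194921}{101761} \approx 2704.3$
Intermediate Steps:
$y{\left(L \right)} = - 5 L$
$z{\left(V \right)} = 8 - 5 V \left(-2 + V\right)$ ($z{\left(V \right)} = 8 - - 5 \left(- V \left(-2 + V\right)\right) = 8 - 5 V \left(-2 + V\right)$)
$K{\left(d,o \right)} = 8 - d - 5 o \left(-2 + o\right)$ ($K{\left(d,o \right)} = \left(8 - 5 o \left(-2 + o\right)\right) - d = 8 - d - 5 o \left(-2 + o\right)$)
$\left(\left(0 - 52\right) + \frac{1}{K{\left(7,-8 \right)} + 80}\right)^{2} = \left(\left(0 - 52\right) + \frac{1}{\left(8 - 7 - - 40 \left(-2 - 8\right)\right) + 80}\right)^{2} = \left(-52 + \frac{1}{\left(8 - 7 - \left(-40\right) \left(-10\right)\right) + 80}\right)^{2} = \left(-52 + \frac{1}{\left(8 - 7 - 400\right) + 80}\right)^{2} = \left(-52 + \frac{1}{-399 + 80}\right)^{2} = \left(-52 + \frac{1}{-319}\right)^{2} = \left(-52 - \frac{1}{319}\right)^{2} = \left(- \frac{16589}{319}\right)^{2} = \frac{275194921}{101761}$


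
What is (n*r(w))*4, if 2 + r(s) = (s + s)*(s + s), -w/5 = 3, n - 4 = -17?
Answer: -46696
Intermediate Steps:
n = -13 (n = 4 - 17 = -13)
w = -15 (w = -5*3 = -15)
r(s) = -2 + 4*s**2 (r(s) = -2 + (s + s)*(s + s) = -2 + (2*s)*(2*s) = -2 + 4*s**2)
(n*r(w))*4 = -13*(-2 + 4*(-15)**2)*4 = -13*(-2 + 4*225)*4 = -13*(-2 + 900)*4 = -13*898*4 = -11674*4 = -46696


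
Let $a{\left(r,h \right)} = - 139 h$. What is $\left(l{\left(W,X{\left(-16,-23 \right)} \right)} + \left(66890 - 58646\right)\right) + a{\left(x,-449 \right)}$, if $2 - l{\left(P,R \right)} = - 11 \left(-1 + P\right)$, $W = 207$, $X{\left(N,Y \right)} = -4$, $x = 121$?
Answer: $72923$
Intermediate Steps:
$l{\left(P,R \right)} = -9 + 11 P$ ($l{\left(P,R \right)} = 2 - - 11 \left(-1 + P\right) = 2 - \left(11 - 11 P\right) = 2 + \left(-11 + 11 P\right) = -9 + 11 P$)
$\left(l{\left(W,X{\left(-16,-23 \right)} \right)} + \left(66890 - 58646\right)\right) + a{\left(x,-449 \right)} = \left(\left(-9 + 11 \cdot 207\right) + \left(66890 - 58646\right)\right) - -62411 = \left(\left(-9 + 2277\right) + 8244\right) + 62411 = \left(2268 + 8244\right) + 62411 = 10512 + 62411 = 72923$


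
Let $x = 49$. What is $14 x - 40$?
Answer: $646$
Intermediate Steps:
$14 x - 40 = 14 \cdot 49 - 40 = 686 - 40 = 646$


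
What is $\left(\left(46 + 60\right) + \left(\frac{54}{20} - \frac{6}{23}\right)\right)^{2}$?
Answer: $\frac{622053481}{52900} \approx 11759.0$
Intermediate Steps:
$\left(\left(46 + 60\right) + \left(\frac{54}{20} - \frac{6}{23}\right)\right)^{2} = \left(106 + \left(54 \cdot \frac{1}{20} - \frac{6}{23}\right)\right)^{2} = \left(106 + \left(\frac{27}{10} - \frac{6}{23}\right)\right)^{2} = \left(106 + \frac{561}{230}\right)^{2} = \left(\frac{24941}{230}\right)^{2} = \frac{622053481}{52900}$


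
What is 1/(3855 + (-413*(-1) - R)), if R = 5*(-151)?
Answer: 1/5023 ≈ 0.00019908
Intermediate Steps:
R = -755
1/(3855 + (-413*(-1) - R)) = 1/(3855 + (-413*(-1) - 1*(-755))) = 1/(3855 + (413 + 755)) = 1/(3855 + 1168) = 1/5023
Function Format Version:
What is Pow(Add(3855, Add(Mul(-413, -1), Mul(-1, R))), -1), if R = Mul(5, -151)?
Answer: Rational(1, 5023) ≈ 0.00019908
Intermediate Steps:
R = -755
Pow(Add(3855, Add(Mul(-413, -1), Mul(-1, R))), -1) = Pow(Add(3855, Add(Mul(-413, -1), Mul(-1, -755))), -1) = Pow(Add(3855, Add(413, 755)), -1) = Pow(Add(3855, 1168), -1) = Pow(5023, -1) = Rational(1, 5023)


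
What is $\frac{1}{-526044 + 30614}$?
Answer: $- \frac{1}{495430} \approx -2.0184 \cdot 10^{-6}$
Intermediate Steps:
$\frac{1}{-526044 + 30614} = \frac{1}{-495430} = - \frac{1}{495430}$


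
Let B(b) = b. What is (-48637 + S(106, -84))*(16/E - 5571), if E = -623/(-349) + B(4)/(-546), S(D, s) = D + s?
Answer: 45800051440185/169381 ≈ 2.7040e+8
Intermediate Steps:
E = 169381/95277 (E = -623/(-349) + 4/(-546) = -623*(-1/349) + 4*(-1/546) = 623/349 - 2/273 = 169381/95277 ≈ 1.7778)
(-48637 + S(106, -84))*(16/E - 5571) = (-48637 + (106 - 84))*(16/(169381/95277) - 5571) = (-48637 + 22)*(16*(95277/169381) - 5571) = -48615*(1524432/169381 - 5571) = -48615*(-942097119/169381) = 45800051440185/169381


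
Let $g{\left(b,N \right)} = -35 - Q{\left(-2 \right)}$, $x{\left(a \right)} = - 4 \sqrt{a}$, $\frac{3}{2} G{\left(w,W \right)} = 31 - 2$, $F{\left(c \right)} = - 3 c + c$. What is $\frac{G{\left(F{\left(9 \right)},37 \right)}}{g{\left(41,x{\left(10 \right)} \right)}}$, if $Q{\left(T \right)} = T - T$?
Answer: $- \frac{58}{105} \approx -0.55238$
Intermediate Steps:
$Q{\left(T \right)} = 0$
$F{\left(c \right)} = - 2 c$
$G{\left(w,W \right)} = \frac{58}{3}$ ($G{\left(w,W \right)} = \frac{2 \left(31 - 2\right)}{3} = \frac{2}{3} \cdot 29 = \frac{58}{3}$)
$g{\left(b,N \right)} = -35$ ($g{\left(b,N \right)} = -35 - 0 = -35 + 0 = -35$)
$\frac{G{\left(F{\left(9 \right)},37 \right)}}{g{\left(41,x{\left(10 \right)} \right)}} = \frac{58}{3 \left(-35\right)} = \frac{58}{3} \left(- \frac{1}{35}\right) = - \frac{58}{105}$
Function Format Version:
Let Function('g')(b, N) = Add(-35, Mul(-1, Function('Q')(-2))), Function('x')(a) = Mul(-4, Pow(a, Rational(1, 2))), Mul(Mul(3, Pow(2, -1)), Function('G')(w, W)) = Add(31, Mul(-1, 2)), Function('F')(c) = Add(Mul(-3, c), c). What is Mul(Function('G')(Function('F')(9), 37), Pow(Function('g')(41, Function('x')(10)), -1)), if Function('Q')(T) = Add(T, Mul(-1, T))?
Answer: Rational(-58, 105) ≈ -0.55238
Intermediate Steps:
Function('Q')(T) = 0
Function('F')(c) = Mul(-2, c)
Function('G')(w, W) = Rational(58, 3) (Function('G')(w, W) = Mul(Rational(2, 3), Add(31, Mul(-1, 2))) = Mul(Rational(2, 3), Add(31, -2)) = Mul(Rational(2, 3), 29) = Rational(58, 3))
Function('g')(b, N) = -35 (Function('g')(b, N) = Add(-35, Mul(-1, 0)) = Add(-35, 0) = -35)
Mul(Function('G')(Function('F')(9), 37), Pow(Function('g')(41, Function('x')(10)), -1)) = Mul(Rational(58, 3), Pow(-35, -1)) = Mul(Rational(58, 3), Rational(-1, 35)) = Rational(-58, 105)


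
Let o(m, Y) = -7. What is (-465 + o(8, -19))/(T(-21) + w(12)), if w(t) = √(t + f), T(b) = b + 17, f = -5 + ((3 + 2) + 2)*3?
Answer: -472/3 - 236*√7/3 ≈ -365.47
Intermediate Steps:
f = 16 (f = -5 + (5 + 2)*3 = -5 + 7*3 = -5 + 21 = 16)
T(b) = 17 + b
w(t) = √(16 + t) (w(t) = √(t + 16) = √(16 + t))
(-465 + o(8, -19))/(T(-21) + w(12)) = (-465 - 7)/((17 - 21) + √(16 + 12)) = -472/(-4 + √28) = -472/(-4 + 2*√7)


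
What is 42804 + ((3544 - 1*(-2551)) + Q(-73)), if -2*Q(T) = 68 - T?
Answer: 97657/2 ≈ 48829.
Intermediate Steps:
Q(T) = -34 + T/2 (Q(T) = -(68 - T)/2 = -34 + T/2)
42804 + ((3544 - 1*(-2551)) + Q(-73)) = 42804 + ((3544 - 1*(-2551)) + (-34 + (½)*(-73))) = 42804 + ((3544 + 2551) + (-34 - 73/2)) = 42804 + (6095 - 141/2) = 42804 + 12049/2 = 97657/2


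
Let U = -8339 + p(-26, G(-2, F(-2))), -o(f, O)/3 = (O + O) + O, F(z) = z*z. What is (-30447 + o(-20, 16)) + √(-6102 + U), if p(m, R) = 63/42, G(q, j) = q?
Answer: -30591 + I*√57758/2 ≈ -30591.0 + 120.16*I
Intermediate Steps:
F(z) = z²
o(f, O) = -9*O (o(f, O) = -3*((O + O) + O) = -3*(2*O + O) = -9*O)
p(m, R) = 3/2 (p(m, R) = 63*(1/42) = 3/2)
U = -16675/2 (U = -8339 + 3/2 = -16675/2 ≈ -8337.5)
(-30447 + o(-20, 16)) + √(-6102 + U) = (-30447 - 9*16) + √(-6102 - 16675/2) = (-30447 - 144) + √(-28879/2) = -30591 + I*√57758/2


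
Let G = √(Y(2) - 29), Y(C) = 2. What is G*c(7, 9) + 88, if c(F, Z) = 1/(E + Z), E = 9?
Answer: 88 + I*√3/6 ≈ 88.0 + 0.28868*I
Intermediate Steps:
c(F, Z) = 1/(9 + Z)
G = 3*I*√3 (G = √(2 - 29) = √(-27) = 3*I*√3 ≈ 5.1962*I)
G*c(7, 9) + 88 = (3*I*√3)/(9 + 9) + 88 = (3*I*√3)/18 + 88 = (3*I*√3)*(1/18) + 88 = I*√3/6 + 88 = 88 + I*√3/6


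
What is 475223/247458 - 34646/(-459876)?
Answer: 9463211759/4741666467 ≈ 1.9958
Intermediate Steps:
475223/247458 - 34646/(-459876) = 475223*(1/247458) - 34646*(-1/459876) = 475223/247458 + 17323/229938 = 9463211759/4741666467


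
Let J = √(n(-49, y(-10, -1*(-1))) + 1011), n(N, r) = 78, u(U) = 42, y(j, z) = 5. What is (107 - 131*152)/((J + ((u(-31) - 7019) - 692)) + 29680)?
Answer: -19805/22044 ≈ -0.89843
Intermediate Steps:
J = 33 (J = √(78 + 1011) = √1089 = 33)
(107 - 131*152)/((J + ((u(-31) - 7019) - 692)) + 29680) = (107 - 131*152)/((33 + ((42 - 7019) - 692)) + 29680) = (107 - 19912)/((33 + (-6977 - 692)) + 29680) = -19805/((33 - 7669) + 29680) = -19805/(-7636 + 29680) = -19805/22044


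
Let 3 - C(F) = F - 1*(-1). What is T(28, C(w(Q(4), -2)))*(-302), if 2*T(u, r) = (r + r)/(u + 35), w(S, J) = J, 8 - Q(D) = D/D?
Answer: -1208/63 ≈ -19.175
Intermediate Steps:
Q(D) = 7 (Q(D) = 8 - D/D = 8 - 1*1 = 8 - 1 = 7)
C(F) = 2 - F (C(F) = 3 - (F - 1*(-1)) = 3 - (F + 1) = 3 - (1 + F) = 3 + (-1 - F) = 2 - F)
T(u, r) = r/(35 + u) (T(u, r) = ((r + r)/(u + 35))/2 = ((2*r)/(35 + u))/2 = (2*r/(35 + u))/2 = r/(35 + u))
T(28, C(w(Q(4), -2)))*(-302) = ((2 - 1*(-2))/(35 + 28))*(-302) = ((2 + 2)/63)*(-302) = (4*(1/63))*(-302) = (4/63)*(-302) = -1208/63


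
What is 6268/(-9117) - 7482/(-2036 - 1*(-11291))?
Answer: -42074578/28125945 ≈ -1.4959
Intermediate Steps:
6268/(-9117) - 7482/(-2036 - 1*(-11291)) = 6268*(-1/9117) - 7482/(-2036 + 11291) = -6268/9117 - 7482/9255 = -6268/9117 - 7482*1/9255 = -6268/9117 - 2494/3085 = -42074578/28125945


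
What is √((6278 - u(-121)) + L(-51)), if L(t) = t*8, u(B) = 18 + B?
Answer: √5973 ≈ 77.285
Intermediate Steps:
L(t) = 8*t
√((6278 - u(-121)) + L(-51)) = √((6278 - (18 - 121)) + 8*(-51)) = √((6278 - 1*(-103)) - 408) = √((6278 + 103) - 408) = √(6381 - 408) = √5973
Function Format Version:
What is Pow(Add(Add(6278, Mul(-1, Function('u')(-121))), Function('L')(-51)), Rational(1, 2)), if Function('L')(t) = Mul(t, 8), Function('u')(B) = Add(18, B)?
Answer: Pow(5973, Rational(1, 2)) ≈ 77.285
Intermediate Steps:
Function('L')(t) = Mul(8, t)
Pow(Add(Add(6278, Mul(-1, Function('u')(-121))), Function('L')(-51)), Rational(1, 2)) = Pow(Add(Add(6278, Mul(-1, Add(18, -121))), Mul(8, -51)), Rational(1, 2)) = Pow(Add(Add(6278, Mul(-1, -103)), -408), Rational(1, 2)) = Pow(Add(Add(6278, 103), -408), Rational(1, 2)) = Pow(Add(6381, -408), Rational(1, 2)) = Pow(5973, Rational(1, 2))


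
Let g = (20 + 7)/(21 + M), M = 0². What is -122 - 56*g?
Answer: -194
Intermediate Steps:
M = 0
g = 9/7 (g = (20 + 7)/(21 + 0) = 27/21 = 27*(1/21) = 9/7 ≈ 1.2857)
-122 - 56*g = -122 - 56*9/7 = -122 - 72 = -194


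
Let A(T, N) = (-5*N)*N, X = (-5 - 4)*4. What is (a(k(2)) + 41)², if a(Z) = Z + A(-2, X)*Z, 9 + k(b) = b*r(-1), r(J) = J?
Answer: 5085116100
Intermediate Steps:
X = -36 (X = -9*4 = -36)
k(b) = -9 - b (k(b) = -9 + b*(-1) = -9 - b)
A(T, N) = -5*N²
a(Z) = -6479*Z (a(Z) = Z + (-5*(-36)²)*Z = Z + (-5*1296)*Z = Z - 6480*Z = -6479*Z)
(a(k(2)) + 41)² = (-6479*(-9 - 1*2) + 41)² = (-6479*(-9 - 2) + 41)² = (-6479*(-11) + 41)² = (71269 + 41)² = 71310² = 5085116100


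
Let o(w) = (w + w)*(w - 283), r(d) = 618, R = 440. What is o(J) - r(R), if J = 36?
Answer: -18402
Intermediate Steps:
o(w) = 2*w*(-283 + w) (o(w) = (2*w)*(-283 + w) = 2*w*(-283 + w))
o(J) - r(R) = 2*36*(-283 + 36) - 1*618 = 2*36*(-247) - 618 = -17784 - 618 = -18402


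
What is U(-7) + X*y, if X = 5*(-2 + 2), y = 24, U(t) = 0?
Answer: 0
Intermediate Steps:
X = 0 (X = 5*0 = 0)
U(-7) + X*y = 0 + 0*24 = 0 + 0 = 0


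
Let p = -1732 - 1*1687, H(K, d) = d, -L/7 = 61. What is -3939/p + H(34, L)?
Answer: -111998/263 ≈ -425.85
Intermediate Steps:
L = -427 (L = -7*61 = -427)
p = -3419 (p = -1732 - 1687 = -3419)
-3939/p + H(34, L) = -3939/(-3419) - 427 = -3939*(-1/3419) - 427 = 303/263 - 427 = -111998/263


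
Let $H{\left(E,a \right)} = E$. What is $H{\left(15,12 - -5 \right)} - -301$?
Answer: $316$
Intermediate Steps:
$H{\left(15,12 - -5 \right)} - -301 = 15 - -301 = 15 + 301 = 316$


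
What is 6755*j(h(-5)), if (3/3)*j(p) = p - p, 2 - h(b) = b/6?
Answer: 0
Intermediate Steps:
h(b) = 2 - b/6
j(p) = 0 (j(p) = p - p = 0)
6755*j(h(-5)) = 6755*0 = 0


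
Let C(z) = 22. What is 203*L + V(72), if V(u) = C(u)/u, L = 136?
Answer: 993899/36 ≈ 27608.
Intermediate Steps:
V(u) = 22/u
203*L + V(72) = 203*136 + 22/72 = 27608 + 22*(1/72) = 27608 + 11/36 = 993899/36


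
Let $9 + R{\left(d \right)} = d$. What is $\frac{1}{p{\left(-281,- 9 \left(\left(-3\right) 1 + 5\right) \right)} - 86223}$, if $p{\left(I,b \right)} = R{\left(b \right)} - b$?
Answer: $- \frac{1}{86232} \approx -1.1597 \cdot 10^{-5}$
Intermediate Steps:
$R{\left(d \right)} = -9 + d$
$p{\left(I,b \right)} = -9$ ($p{\left(I,b \right)} = \left(-9 + b\right) - b = -9$)
$\frac{1}{p{\left(-281,- 9 \left(\left(-3\right) 1 + 5\right) \right)} - 86223} = \frac{1}{-9 - 86223} = \frac{1}{-86232} = - \frac{1}{86232}$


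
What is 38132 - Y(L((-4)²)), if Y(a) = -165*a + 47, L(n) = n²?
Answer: 80325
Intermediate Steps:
Y(a) = 47 - 165*a
38132 - Y(L((-4)²)) = 38132 - (47 - 165*((-4)²)²) = 38132 - (47 - 165*16²) = 38132 - (47 - 165*256) = 38132 - (47 - 42240) = 38132 - 1*(-42193) = 38132 + 42193 = 80325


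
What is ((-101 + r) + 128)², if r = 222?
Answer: 62001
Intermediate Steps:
((-101 + r) + 128)² = ((-101 + 222) + 128)² = (121 + 128)² = 249² = 62001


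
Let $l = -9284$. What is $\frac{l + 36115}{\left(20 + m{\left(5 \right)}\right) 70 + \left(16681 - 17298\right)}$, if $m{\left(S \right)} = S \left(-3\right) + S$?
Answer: $\frac{26831}{83} \approx 323.27$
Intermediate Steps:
$m{\left(S \right)} = - 2 S$ ($m{\left(S \right)} = - 3 S + S = - 2 S$)
$\frac{l + 36115}{\left(20 + m{\left(5 \right)}\right) 70 + \left(16681 - 17298\right)} = \frac{-9284 + 36115}{\left(20 - 10\right) 70 + \left(16681 - 17298\right)} = \frac{26831}{\left(20 - 10\right) 70 + \left(16681 - 17298\right)} = \frac{26831}{10 \cdot 70 - 617} = \frac{26831}{700 - 617} = \frac{26831}{83}$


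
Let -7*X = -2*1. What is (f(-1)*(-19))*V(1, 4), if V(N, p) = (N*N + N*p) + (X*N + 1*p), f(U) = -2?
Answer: 2470/7 ≈ 352.86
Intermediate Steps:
X = 2/7 (X = -(-2)/7 = -⅐*(-2) = 2/7 ≈ 0.28571)
V(N, p) = p + N² + 2*N/7 + N*p (V(N, p) = (N*N + N*p) + (2*N/7 + 1*p) = (N² + N*p) + (2*N/7 + p) = (N² + N*p) + (p + 2*N/7) = p + N² + 2*N/7 + N*p)
(f(-1)*(-19))*V(1, 4) = (-2*(-19))*(4 + 1² + (2/7)*1 + 1*4) = 38*(4 + 1 + 2/7 + 4) = 38*(65/7) = 2470/7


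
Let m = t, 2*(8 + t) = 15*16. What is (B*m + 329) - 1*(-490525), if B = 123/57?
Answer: 9330818/19 ≈ 4.9110e+5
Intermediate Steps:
B = 41/19 (B = 123*(1/57) = 41/19 ≈ 2.1579)
t = 112 (t = -8 + (15*16)/2 = -8 + (½)*240 = -8 + 120 = 112)
m = 112
(B*m + 329) - 1*(-490525) = ((41/19)*112 + 329) - 1*(-490525) = (4592/19 + 329) + 490525 = 10843/19 + 490525 = 9330818/19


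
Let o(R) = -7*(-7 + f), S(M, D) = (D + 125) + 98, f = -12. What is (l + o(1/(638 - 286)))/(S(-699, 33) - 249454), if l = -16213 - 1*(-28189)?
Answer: -12109/249198 ≈ -0.048592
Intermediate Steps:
S(M, D) = 223 + D (S(M, D) = (125 + D) + 98 = 223 + D)
o(R) = 133 (o(R) = -7*(-7 - 12) = -7*(-19) = 133)
l = 11976 (l = -16213 + 28189 = 11976)
(l + o(1/(638 - 286)))/(S(-699, 33) - 249454) = (11976 + 133)/((223 + 33) - 249454) = 12109/(256 - 249454) = 12109/(-249198) = 12109*(-1/249198) = -12109/249198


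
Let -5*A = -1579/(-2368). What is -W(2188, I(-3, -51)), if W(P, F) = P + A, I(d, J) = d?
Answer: -25904341/11840 ≈ -2187.9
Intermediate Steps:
A = -1579/11840 (A = -(-1579)/(5*(-2368)) = -(-1579)*(-1)/(5*2368) = -⅕*1579/2368 = -1579/11840 ≈ -0.13336)
W(P, F) = -1579/11840 + P (W(P, F) = P - 1579/11840 = -1579/11840 + P)
-W(2188, I(-3, -51)) = -(-1579/11840 + 2188) = -1*25904341/11840 = -25904341/11840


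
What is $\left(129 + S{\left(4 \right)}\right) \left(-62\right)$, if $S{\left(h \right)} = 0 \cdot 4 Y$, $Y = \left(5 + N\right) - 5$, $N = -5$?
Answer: $-7998$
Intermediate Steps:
$Y = -5$ ($Y = \left(5 - 5\right) - 5 = 0 - 5 = -5$)
$S{\left(h \right)} = 0$ ($S{\left(h \right)} = 0 \cdot 4 \left(-5\right) = 0 \left(-5\right) = 0$)
$\left(129 + S{\left(4 \right)}\right) \left(-62\right) = \left(129 + 0\right) \left(-62\right) = 129 \left(-62\right) = -7998$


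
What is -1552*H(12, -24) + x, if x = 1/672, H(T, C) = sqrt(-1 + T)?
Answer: 1/672 - 1552*sqrt(11) ≈ -5147.4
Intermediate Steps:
x = 1/672 ≈ 0.0014881
-1552*H(12, -24) + x = -1552*sqrt(-1 + 12) + 1/672 = -1552*sqrt(11) + 1/672 = 1/672 - 1552*sqrt(11)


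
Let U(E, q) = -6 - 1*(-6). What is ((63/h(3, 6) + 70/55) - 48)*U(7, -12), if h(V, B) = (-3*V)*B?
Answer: 0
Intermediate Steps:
h(V, B) = -3*B*V
U(E, q) = 0 (U(E, q) = -6 + 6 = 0)
((63/h(3, 6) + 70/55) - 48)*U(7, -12) = ((63/((-3*6*3)) + 70/55) - 48)*0 = ((63/(-54) + 70*(1/55)) - 48)*0 = ((63*(-1/54) + 14/11) - 48)*0 = ((-7/6 + 14/11) - 48)*0 = (7/66 - 48)*0 = -3161/66*0 = 0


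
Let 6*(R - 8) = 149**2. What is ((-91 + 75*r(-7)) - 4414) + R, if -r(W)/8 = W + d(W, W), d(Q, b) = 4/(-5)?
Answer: 23299/6 ≈ 3883.2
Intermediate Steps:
d(Q, b) = -4/5 (d(Q, b) = 4*(-1/5) = -4/5)
r(W) = 32/5 - 8*W (r(W) = -8*(W - 4/5) = -8*(-4/5 + W) = 32/5 - 8*W)
R = 22249/6 (R = 8 + (1/6)*149**2 = 8 + (1/6)*22201 = 8 + 22201/6 = 22249/6 ≈ 3708.2)
((-91 + 75*r(-7)) - 4414) + R = ((-91 + 75*(32/5 - 8*(-7))) - 4414) + 22249/6 = ((-91 + 75*(32/5 + 56)) - 4414) + 22249/6 = ((-91 + 75*(312/5)) - 4414) + 22249/6 = ((-91 + 4680) - 4414) + 22249/6 = (4589 - 4414) + 22249/6 = 175 + 22249/6 = 23299/6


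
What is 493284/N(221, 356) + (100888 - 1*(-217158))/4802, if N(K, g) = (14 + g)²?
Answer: 155098808/2220925 ≈ 69.835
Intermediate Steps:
493284/N(221, 356) + (100888 - 1*(-217158))/4802 = 493284/((14 + 356)²) + (100888 - 1*(-217158))/4802 = 493284/(370²) + (100888 + 217158)*(1/4802) = 493284/136900 + 318046*(1/4802) = 493284*(1/136900) + 159023/2401 = 3333/925 + 159023/2401 = 155098808/2220925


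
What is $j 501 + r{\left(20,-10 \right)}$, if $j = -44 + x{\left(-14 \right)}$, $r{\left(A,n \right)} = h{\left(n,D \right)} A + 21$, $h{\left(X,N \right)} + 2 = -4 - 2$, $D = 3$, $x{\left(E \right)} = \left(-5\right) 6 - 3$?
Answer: $-38716$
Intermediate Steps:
$x{\left(E \right)} = -33$ ($x{\left(E \right)} = -30 - 3 = -33$)
$h{\left(X,N \right)} = -8$ ($h{\left(X,N \right)} = -2 - 6 = -8$)
$r{\left(A,n \right)} = 21 - 8 A$ ($r{\left(A,n \right)} = - 8 A + 21 = 21 - 8 A$)
$j = -77$ ($j = -44 - 33 = -77$)
$j 501 + r{\left(20,-10 \right)} = \left(-77\right) 501 + \left(21 - 160\right) = -38577 + \left(21 - 160\right) = -38577 - 139 = -38716$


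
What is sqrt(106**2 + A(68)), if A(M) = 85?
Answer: sqrt(11321) ≈ 106.40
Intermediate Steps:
sqrt(106**2 + A(68)) = sqrt(106**2 + 85) = sqrt(11236 + 85) = sqrt(11321)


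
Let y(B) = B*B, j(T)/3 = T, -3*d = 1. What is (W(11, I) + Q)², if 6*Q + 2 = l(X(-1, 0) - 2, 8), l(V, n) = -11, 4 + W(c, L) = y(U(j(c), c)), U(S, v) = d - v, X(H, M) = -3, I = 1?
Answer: 4844401/324 ≈ 14952.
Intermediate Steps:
d = -⅓ (d = -⅓*1 = -⅓ ≈ -0.33333)
j(T) = 3*T
U(S, v) = -⅓ - v
y(B) = B²
W(c, L) = -4 + (-⅓ - c)²
Q = -13/6 (Q = -⅓ + (⅙)*(-11) = -⅓ - 11/6 = -13/6 ≈ -2.1667)
(W(11, I) + Q)² = ((-4 + (1 + 3*11)²/9) - 13/6)² = ((-4 + (1 + 33)²/9) - 13/6)² = ((-4 + (⅑)*34²) - 13/6)² = ((-4 + (⅑)*1156) - 13/6)² = ((-4 + 1156/9) - 13/6)² = (1120/9 - 13/6)² = (2201/18)² = 4844401/324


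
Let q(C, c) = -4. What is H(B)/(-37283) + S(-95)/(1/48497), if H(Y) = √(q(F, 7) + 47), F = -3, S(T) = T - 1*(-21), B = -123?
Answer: -3588778 - √43/37283 ≈ -3.5888e+6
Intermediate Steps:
S(T) = 21 + T (S(T) = T + 21 = 21 + T)
H(Y) = √43 (H(Y) = √(-4 + 47) = √43)
H(B)/(-37283) + S(-95)/(1/48497) = √43/(-37283) + (21 - 95)/(1/48497) = √43*(-1/37283) - 74/1/48497 = -√43/37283 - 74*48497 = -√43/37283 - 3588778 = -3588778 - √43/37283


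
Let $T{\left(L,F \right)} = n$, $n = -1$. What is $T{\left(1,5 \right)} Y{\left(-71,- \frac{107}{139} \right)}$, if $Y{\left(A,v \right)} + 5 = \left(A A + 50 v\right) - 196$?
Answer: $- \frac{667410}{139} \approx -4801.5$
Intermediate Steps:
$T{\left(L,F \right)} = -1$
$Y{\left(A,v \right)} = -201 + A^{2} + 50 v$ ($Y{\left(A,v \right)} = -5 - \left(196 - 50 v - A A\right) = -5 - \left(196 - A^{2} - 50 v\right) = -5 + \left(-196 + A^{2} + 50 v\right) = -201 + A^{2} + 50 v$)
$T{\left(1,5 \right)} Y{\left(-71,- \frac{107}{139} \right)} = - (-201 + \left(-71\right)^{2} + 50 \left(- \frac{107}{139}\right)) = - (-201 + 5041 + 50 \left(\left(-107\right) \frac{1}{139}\right)) = - (-201 + 5041 + 50 \left(- \frac{107}{139}\right)) = - (-201 + 5041 - \frac{5350}{139}) = \left(-1\right) \frac{667410}{139} = - \frac{667410}{139}$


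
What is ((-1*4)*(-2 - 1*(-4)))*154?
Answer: -1232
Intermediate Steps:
((-1*4)*(-2 - 1*(-4)))*154 = -4*(-2 + 4)*154 = -4*2*154 = -8*154 = -1232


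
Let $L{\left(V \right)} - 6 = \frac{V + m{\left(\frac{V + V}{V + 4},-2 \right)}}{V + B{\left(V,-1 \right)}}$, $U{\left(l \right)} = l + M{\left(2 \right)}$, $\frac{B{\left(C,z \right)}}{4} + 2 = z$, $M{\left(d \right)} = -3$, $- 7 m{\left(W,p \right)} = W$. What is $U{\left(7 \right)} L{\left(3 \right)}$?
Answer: $\frac{3340}{147} \approx 22.721$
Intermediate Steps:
$m{\left(W,p \right)} = - \frac{W}{7}$
$B{\left(C,z \right)} = -8 + 4 z$
$U{\left(l \right)} = -3 + l$ ($U{\left(l \right)} = l - 3 = -3 + l$)
$L{\left(V \right)} = 6 + \frac{V - \frac{2 V}{7 \left(4 + V\right)}}{-12 + V}$ ($L{\left(V \right)} = 6 + \frac{V - \frac{\left(V + V\right) \frac{1}{V + 4}}{7}}{V + \left(-8 + 4 \left(-1\right)\right)} = 6 + \frac{V - \frac{2 V \frac{1}{4 + V}}{7}}{V - 12} = 6 + \frac{V - \frac{2 V}{7 \left(4 + V\right)}}{-12 + V}$)
$U{\left(7 \right)} L{\left(3 \right)} = \left(-3 + 7\right) \frac{-2016 - 930 + 49 \cdot 3^{2}}{7 \left(-48 + 3^{2} - 24\right)} = 4 \frac{-2016 - 930 + 49 \cdot 9}{7 \left(-48 + 9 - 24\right)} = 4 \frac{-2016 - 930 + 441}{7 \left(-63\right)} = 4 \cdot \frac{1}{7} \left(- \frac{1}{63}\right) \left(-2505\right) = 4 \cdot \frac{835}{147} = \frac{3340}{147}$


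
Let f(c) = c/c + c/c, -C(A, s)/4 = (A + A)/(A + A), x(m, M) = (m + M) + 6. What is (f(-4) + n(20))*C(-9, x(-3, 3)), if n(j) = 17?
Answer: -76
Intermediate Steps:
x(m, M) = 6 + M + m (x(m, M) = (M + m) + 6 = 6 + M + m)
C(A, s) = -4 (C(A, s) = -4*(A + A)/(A + A) = -4*2*A/(2*A) = -4*2*A*1/(2*A) = -4*1 = -4)
f(c) = 2 (f(c) = 1 + 1 = 2)
(f(-4) + n(20))*C(-9, x(-3, 3)) = (2 + 17)*(-4) = 19*(-4) = -76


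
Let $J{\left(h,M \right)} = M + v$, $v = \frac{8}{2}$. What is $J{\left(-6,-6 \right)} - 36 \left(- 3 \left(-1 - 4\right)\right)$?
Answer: $-542$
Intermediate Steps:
$v = 4$ ($v = 8 \cdot \frac{1}{2} = 4$)
$J{\left(h,M \right)} = 4 + M$ ($J{\left(h,M \right)} = M + 4 = 4 + M$)
$J{\left(-6,-6 \right)} - 36 \left(- 3 \left(-1 - 4\right)\right) = \left(4 - 6\right) - 36 \left(- 3 \left(-1 - 4\right)\right) = -2 - 36 \left(\left(-3\right) \left(-5\right)\right) = -2 - 540 = -542$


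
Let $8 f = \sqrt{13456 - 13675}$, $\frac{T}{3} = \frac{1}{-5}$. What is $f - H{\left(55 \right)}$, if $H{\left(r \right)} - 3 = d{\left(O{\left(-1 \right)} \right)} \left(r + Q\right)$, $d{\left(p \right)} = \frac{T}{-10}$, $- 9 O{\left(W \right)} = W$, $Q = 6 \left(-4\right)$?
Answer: $- \frac{243}{50} + \frac{i \sqrt{219}}{8} \approx -4.86 + 1.8498 i$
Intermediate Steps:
$T = - \frac{3}{5}$ ($T = \frac{3}{-5} = 3 \left(- \frac{1}{5}\right) = - \frac{3}{5} \approx -0.6$)
$Q = -24$
$O{\left(W \right)} = - \frac{W}{9}$
$d{\left(p \right)} = \frac{3}{50}$ ($d{\left(p \right)} = - \frac{3}{5 \left(-10\right)} = \left(- \frac{3}{5}\right) \left(- \frac{1}{10}\right) = \frac{3}{50}$)
$H{\left(r \right)} = \frac{39}{25} + \frac{3 r}{50}$ ($H{\left(r \right)} = 3 + \frac{3 \left(r - 24\right)}{50} = 3 + \frac{3 \left(-24 + r\right)}{50} = 3 + \left(- \frac{36}{25} + \frac{3 r}{50}\right) = \frac{39}{25} + \frac{3 r}{50}$)
$f = \frac{i \sqrt{219}}{8}$ ($f = \frac{\sqrt{13456 - 13675}}{8} = \frac{\sqrt{-219}}{8} = \frac{i \sqrt{219}}{8} \approx 1.8498 i$)
$f - H{\left(55 \right)} = \frac{i \sqrt{219}}{8} - \left(\frac{39}{25} + \frac{3}{50} \cdot 55\right) = \frac{i \sqrt{219}}{8} - \left(\frac{39}{25} + \frac{33}{10}\right) = \frac{i \sqrt{219}}{8} - \frac{243}{50} = - \frac{243}{50} + \frac{i \sqrt{219}}{8}$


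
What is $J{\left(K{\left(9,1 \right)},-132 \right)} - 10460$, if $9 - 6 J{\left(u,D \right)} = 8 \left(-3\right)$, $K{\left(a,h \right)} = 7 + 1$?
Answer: $- \frac{20909}{2} \approx -10455.0$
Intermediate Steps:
$K{\left(a,h \right)} = 8$
$J{\left(u,D \right)} = \frac{11}{2}$ ($J{\left(u,D \right)} = \frac{3}{2} - \frac{8 \left(-3\right)}{6} = \frac{3}{2} - -4 = \frac{3}{2} + 4 = \frac{11}{2}$)
$J{\left(K{\left(9,1 \right)},-132 \right)} - 10460 = \frac{11}{2} - 10460 = - \frac{20909}{2}$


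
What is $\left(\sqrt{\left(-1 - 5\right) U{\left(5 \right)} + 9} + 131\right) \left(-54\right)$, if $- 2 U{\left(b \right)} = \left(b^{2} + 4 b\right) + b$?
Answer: $-7074 - 54 \sqrt{159} \approx -7754.9$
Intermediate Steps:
$U{\left(b \right)} = - \frac{5 b}{2} - \frac{b^{2}}{2}$ ($U{\left(b \right)} = - \frac{\left(b^{2} + 4 b\right) + b}{2} = - \frac{b^{2} + 5 b}{2} = - \frac{5 b}{2} - \frac{b^{2}}{2}$)
$\left(\sqrt{\left(-1 - 5\right) U{\left(5 \right)} + 9} + 131\right) \left(-54\right) = \left(\sqrt{\left(-1 - 5\right) \left(\left(- \frac{1}{2}\right) 5 \left(5 + 5\right)\right) + 9} + 131\right) \left(-54\right) = \left(\sqrt{- 6 \left(\left(- \frac{1}{2}\right) 5 \cdot 10\right) + 9} + 131\right) \left(-54\right) = \left(\sqrt{\left(-6\right) \left(-25\right) + 9} + 131\right) \left(-54\right) = \left(\sqrt{150 + 9} + 131\right) \left(-54\right) = \left(\sqrt{159} + 131\right) \left(-54\right) = \left(131 + \sqrt{159}\right) \left(-54\right) = -7074 - 54 \sqrt{159}$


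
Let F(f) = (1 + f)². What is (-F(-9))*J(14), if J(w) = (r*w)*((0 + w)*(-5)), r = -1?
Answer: -62720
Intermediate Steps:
J(w) = 5*w² (J(w) = (-w)*((0 + w)*(-5)) = (-w)*(w*(-5)) = (-w)*(-5*w) = 5*w²)
(-F(-9))*J(14) = (-(1 - 9)²)*(5*14²) = (-1*(-8)²)*(5*196) = -1*64*980 = -64*980 = -62720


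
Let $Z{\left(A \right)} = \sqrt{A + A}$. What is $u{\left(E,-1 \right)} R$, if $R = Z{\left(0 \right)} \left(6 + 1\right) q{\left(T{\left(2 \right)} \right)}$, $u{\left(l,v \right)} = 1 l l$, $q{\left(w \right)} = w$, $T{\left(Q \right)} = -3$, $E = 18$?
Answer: $0$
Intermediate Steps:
$Z{\left(A \right)} = \sqrt{2} \sqrt{A}$ ($Z{\left(A \right)} = \sqrt{2 A} = \sqrt{2} \sqrt{A}$)
$u{\left(l,v \right)} = l^{2}$ ($u{\left(l,v \right)} = l l = l^{2}$)
$R = 0$ ($R = \sqrt{2} \sqrt{0} \left(6 + 1\right) \left(-3\right) = \sqrt{2} \cdot 0 \cdot 7 \left(-3\right) = 0 \cdot 7 \left(-3\right) = 0 \left(-3\right) = 0$)
$u{\left(E,-1 \right)} R = 18^{2} \cdot 0 = 324 \cdot 0 = 0$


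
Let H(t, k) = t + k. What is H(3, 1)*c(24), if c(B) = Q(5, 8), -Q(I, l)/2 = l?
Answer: -64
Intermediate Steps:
Q(I, l) = -2*l
c(B) = -16 (c(B) = -2*8 = -16)
H(t, k) = k + t
H(3, 1)*c(24) = (1 + 3)*(-16) = 4*(-16) = -64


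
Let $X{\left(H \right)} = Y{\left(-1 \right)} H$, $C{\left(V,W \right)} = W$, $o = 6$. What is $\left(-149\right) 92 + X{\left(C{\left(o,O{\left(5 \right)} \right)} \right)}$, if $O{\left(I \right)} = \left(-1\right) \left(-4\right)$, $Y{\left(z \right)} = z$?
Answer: $-13712$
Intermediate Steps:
$O{\left(I \right)} = 4$
$X{\left(H \right)} = - H$
$\left(-149\right) 92 + X{\left(C{\left(o,O{\left(5 \right)} \right)} \right)} = \left(-149\right) 92 - 4 = -13708 - 4 = -13712$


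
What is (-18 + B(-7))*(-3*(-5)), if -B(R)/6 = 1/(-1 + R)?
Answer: -1035/4 ≈ -258.75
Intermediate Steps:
B(R) = -6/(-1 + R)
(-18 + B(-7))*(-3*(-5)) = (-18 - 6/(-1 - 7))*(-3*(-5)) = (-18 - 6/(-8))*15 = (-18 - 6*(-⅛))*15 = (-18 + ¾)*15 = -69/4*15 = -1035/4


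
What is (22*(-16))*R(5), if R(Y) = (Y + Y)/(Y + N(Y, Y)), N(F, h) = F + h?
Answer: -704/3 ≈ -234.67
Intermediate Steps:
R(Y) = ⅔ (R(Y) = (Y + Y)/(Y + (Y + Y)) = (2*Y)/(Y + 2*Y) = (2*Y)/((3*Y)) = (2*Y)*(1/(3*Y)) = ⅔)
(22*(-16))*R(5) = (22*(-16))*(⅔) = -352*⅔ = -704/3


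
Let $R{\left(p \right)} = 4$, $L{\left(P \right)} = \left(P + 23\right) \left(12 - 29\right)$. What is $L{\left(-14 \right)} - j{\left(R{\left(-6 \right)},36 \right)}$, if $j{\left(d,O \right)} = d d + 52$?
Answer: $-221$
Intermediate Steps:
$L{\left(P \right)} = -391 - 17 P$ ($L{\left(P \right)} = \left(23 + P\right) \left(-17\right) = -391 - 17 P$)
$j{\left(d,O \right)} = 52 + d^{2}$ ($j{\left(d,O \right)} = d^{2} + 52 = 52 + d^{2}$)
$L{\left(-14 \right)} - j{\left(R{\left(-6 \right)},36 \right)} = \left(-391 - -238\right) - \left(52 + 4^{2}\right) = \left(-391 + 238\right) - \left(52 + 16\right) = -153 - 68 = -221$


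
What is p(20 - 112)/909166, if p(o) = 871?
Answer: 871/909166 ≈ 0.00095802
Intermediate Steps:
p(20 - 112)/909166 = 871/909166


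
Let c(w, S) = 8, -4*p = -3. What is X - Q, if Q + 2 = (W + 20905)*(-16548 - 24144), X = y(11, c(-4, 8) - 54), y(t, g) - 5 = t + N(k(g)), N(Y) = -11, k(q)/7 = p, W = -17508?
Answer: 138230731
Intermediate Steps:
p = ¾ (p = -¼*(-3) = ¾ ≈ 0.75000)
k(q) = 21/4 (k(q) = 7*(¾) = 21/4)
y(t, g) = -6 + t (y(t, g) = 5 + (t - 11) = 5 + (-11 + t) = -6 + t)
X = 5 (X = -6 + 11 = 5)
Q = -138230726 (Q = -2 + (-17508 + 20905)*(-16548 - 24144) = -2 + 3397*(-40692) = -2 - 138230724 = -138230726)
X - Q = 5 - 1*(-138230726) = 5 + 138230726 = 138230731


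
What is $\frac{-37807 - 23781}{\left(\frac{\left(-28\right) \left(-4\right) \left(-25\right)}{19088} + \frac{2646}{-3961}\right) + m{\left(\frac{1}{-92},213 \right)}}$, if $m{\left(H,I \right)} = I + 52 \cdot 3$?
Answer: $- \frac{72758107781}{434962421} \approx -167.27$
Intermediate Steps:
$m{\left(H,I \right)} = 156 + I$ ($m{\left(H,I \right)} = I + 156 = 156 + I$)
$\frac{-37807 - 23781}{\left(\frac{\left(-28\right) \left(-4\right) \left(-25\right)}{19088} + \frac{2646}{-3961}\right) + m{\left(\frac{1}{-92},213 \right)}} = \frac{-37807 - 23781}{\left(\frac{\left(-28\right) \left(-4\right) \left(-25\right)}{19088} + \frac{2646}{-3961}\right) + \left(156 + 213\right)} = - \frac{61588}{\left(112 \left(-25\right) \frac{1}{19088} + 2646 \left(- \frac{1}{3961}\right)\right) + 369} = - \frac{61588}{\left(\left(-2800\right) \frac{1}{19088} - \frac{2646}{3961}\right) + 369} = - \frac{61588}{\left(- \frac{175}{1193} - \frac{2646}{3961}\right) + 369} = - \frac{61588}{- \frac{3849853}{4725473} + 369} = - \frac{61588}{\frac{1739849684}{4725473}} = \left(-61588\right) \frac{4725473}{1739849684} = - \frac{72758107781}{434962421}$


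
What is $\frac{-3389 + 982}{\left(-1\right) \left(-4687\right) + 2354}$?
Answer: $- \frac{2407}{7041} \approx -0.34186$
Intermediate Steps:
$\frac{-3389 + 982}{\left(-1\right) \left(-4687\right) + 2354} = - \frac{2407}{4687 + 2354} = - \frac{2407}{7041}$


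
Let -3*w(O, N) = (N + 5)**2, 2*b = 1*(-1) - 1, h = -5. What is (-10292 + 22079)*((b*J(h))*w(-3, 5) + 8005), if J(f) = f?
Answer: 92390435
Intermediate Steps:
b = -1 (b = (1*(-1) - 1)/2 = (-1 - 1)/2 = (1/2)*(-2) = -1)
w(O, N) = -(5 + N)**2/3 (w(O, N) = -(N + 5)**2/3 = -(5 + N)**2/3)
(-10292 + 22079)*((b*J(h))*w(-3, 5) + 8005) = (-10292 + 22079)*((-1*(-5))*(-(5 + 5)**2/3) + 8005) = 11787*(5*(-1/3*10**2) + 8005) = 11787*(5*(-1/3*100) + 8005) = 11787*(5*(-100/3) + 8005) = 11787*(-500/3 + 8005) = 11787*(23515/3) = 92390435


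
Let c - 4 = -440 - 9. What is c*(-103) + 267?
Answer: 46102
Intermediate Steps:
c = -445 (c = 4 + (-440 - 9) = 4 - 449 = -445)
c*(-103) + 267 = -445*(-103) + 267 = 45835 + 267 = 46102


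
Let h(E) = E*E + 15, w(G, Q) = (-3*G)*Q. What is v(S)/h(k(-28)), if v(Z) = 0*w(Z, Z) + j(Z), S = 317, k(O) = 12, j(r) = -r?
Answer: -317/159 ≈ -1.9937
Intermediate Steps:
w(G, Q) = -3*G*Q
h(E) = 15 + E² (h(E) = E² + 15 = 15 + E²)
v(Z) = -Z (v(Z) = 0*(-3*Z*Z) - Z = 0*(-3*Z²) - Z = 0 - Z = -Z)
v(S)/h(k(-28)) = (-1*317)/(15 + 12²) = -317/(15 + 144) = -317/159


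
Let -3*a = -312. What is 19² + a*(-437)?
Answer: -45087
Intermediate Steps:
a = 104 (a = -⅓*(-312) = 104)
19² + a*(-437) = 19² + 104*(-437) = 361 - 45448 = -45087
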